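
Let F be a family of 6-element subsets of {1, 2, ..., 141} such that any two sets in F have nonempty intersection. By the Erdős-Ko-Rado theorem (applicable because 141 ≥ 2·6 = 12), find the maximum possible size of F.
max |F| = C(140, 5) = 416965528

Erdős-Ko-Rado (1961): when n ≥ 2k, max |F| = C(n−1, k−1). The bound is attained by the star {A : i ∈ A} for any fixed i ∈ [n]. Here C(141−1, 6−1) = C(140, 5) = 416965528.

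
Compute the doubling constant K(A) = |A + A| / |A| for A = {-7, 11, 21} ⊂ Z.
K = |A + A| / |A| = 6/3 = 2

Enumerate A + A = {a + b : a, b ∈ A}. With |A| = 3, there are |A|^2 = 9 ordered sum pairs; collecting distinct values, A + A = {-14, 4, 14, 22, 32, 42}, so |A + A| = 6. Thus K = 6/3 = 2. For comparison, the minimum possible |A + A| over all 3-element sets is 2·3 − 1 = 5 (so min K = 5/3), attained only by arithmetic progressions.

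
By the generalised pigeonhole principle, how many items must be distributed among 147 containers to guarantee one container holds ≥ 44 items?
n = (44 − 1)·147 + 1 = 6322

By the generalised pigeonhole principle, to guarantee some box contains ≥ r objects we need more than (r − 1) · k objects total. Threshold: n = (r − 1) · k + 1. With r = 44 and k = 147: n = 43 · 147 + 1 = 6321 + 1 = 6322. For n = 6321 = 43 · 147, we can put exactly 43 objects in every box, avoiding 44 in any single one — so 6322 is tight.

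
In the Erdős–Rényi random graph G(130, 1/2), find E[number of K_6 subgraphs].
E[# K_6] = C(130, 6) · (1/2)^C(6, 2) = 5963412000 / 2^15 = 186356625/1024 ≈ 181988.891602

For each 6-subset S of vertices (there are C(130, 6) = 5963412000 such S), let X_S = 1 if S induces a K_6 (all C(6, 2) = 15 edges present). Then P(X_S = 1) = (1/2)^15 = 1/32768. By linearity of expectation, E[# K_6] = C(130, 6) · (1/2)^15 = 5963412000 / 32768 = 186356625/1024 ≈ 181988.891602.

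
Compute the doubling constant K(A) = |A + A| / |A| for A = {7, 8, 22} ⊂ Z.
K = |A + A| / |A| = 6/3 = 2

Enumerate A + A = {a + b : a, b ∈ A}. With |A| = 3, there are |A|^2 = 9 ordered sum pairs; collecting distinct values, A + A = {14, 15, 16, 29, 30, 44}, so |A + A| = 6. Thus K = 6/3 = 2. For comparison, the minimum possible |A + A| over all 3-element sets is 2·3 − 1 = 5 (so min K = 5/3), attained only by arithmetic progressions.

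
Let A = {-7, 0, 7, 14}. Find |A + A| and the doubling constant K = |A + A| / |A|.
K = |A + A| / |A| = 7/4

Enumerate A + A = {a + b : a, b ∈ A}. With |A| = 4, there are |A|^2 = 16 ordered sum pairs; collecting distinct values, A + A = {-14, -7, 0, 7, 14, 21, 28}, so |A + A| = 7. Thus K = 7/4. Here |A + A| = 2|A| − 1 = 7, the minimum possible — so K = 7/4 is minimal, which holds iff A is an arithmetic progression.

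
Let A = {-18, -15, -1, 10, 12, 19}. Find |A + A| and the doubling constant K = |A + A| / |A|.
K = |A + A| / |A| = 21/6 = 7/2

Enumerate A + A = {a + b : a, b ∈ A}. With |A| = 6, there are |A|^2 = 36 ordered sum pairs; collecting distinct values, A + A = {-36, -33, -30, -19, -16, -8, -6, -5, -3, -2, 1, 4, 9, 11, 18, 20, 22, 24, 29, 31, 38}, so |A + A| = 21. Thus K = 21/6 = 7/2. For comparison, the minimum possible |A + A| over all 6-element sets is 2·6 − 1 = 11 (so min K = 11/6), attained only by arithmetic progressions.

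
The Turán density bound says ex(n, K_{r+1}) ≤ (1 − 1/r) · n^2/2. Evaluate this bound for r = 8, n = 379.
Turán density bound = (7/8) · 379^2/2 = 1005487/16 ≈ 62842.9375

Turán's theorem: ex(n, K_{r+1}) is achieved by the complete r-partite Turán graph T(n, r) with parts as balanced as possible, and is at most (1 − 1/r) · n^2/2. For r = 8, n = 379: the density bound is (7/8) · 143641/2 = 1005487/16 ≈ 62842.9375. The integer-valued extremum is e(T(379, 8)) = 62842, which is strictly less than the density bound 1005487/16 since 8 ∤ 379 (the parts of T(379, 8) cannot all be equal).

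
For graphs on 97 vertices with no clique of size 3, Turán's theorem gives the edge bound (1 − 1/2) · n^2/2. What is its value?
Turán density bound = (1/2) · 97^2/2 = 9409/4 ≈ 2352.25

Turán's theorem: ex(n, K_{r+1}) is achieved by the complete r-partite Turán graph T(n, r) with parts as balanced as possible, and is at most (1 − 1/r) · n^2/2. For r = 2, n = 97: the density bound is (1/2) · 9409/2 = 9409/4 ≈ 2352.25. The integer-valued extremum is e(T(97, 2)) = 2352, which is strictly less than the density bound 9409/4 since 2 ∤ 97 (the parts of T(97, 2) cannot all be equal).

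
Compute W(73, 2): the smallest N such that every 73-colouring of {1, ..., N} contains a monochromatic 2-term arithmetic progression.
W(73, 2) = 73 + 1 = 74

A 2-term AP is any pair of integers, so a monochromatic 2-AP exists iff some colour is used at least twice. With 73 colours, the colouring i ↦ i on {1, ..., 73} uses each colour once, avoiding any monochromatic pair, so W(73, 2) > 73. For {1, ..., 74}, pigeonhole forces two integers of the same colour, which form a monochromatic 2-AP. Hence W(73, 2) = 74.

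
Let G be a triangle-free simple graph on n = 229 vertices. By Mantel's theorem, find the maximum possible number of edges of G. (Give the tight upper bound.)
ex(229, K_3) = ⌊229^2/4⌋ = 13110

Mantel (1907): a triangle-free graph on n vertices has at most ⌊n^2/4⌋ edges, with equality for the complete bipartite graph K_{⌊n/2⌋, ⌈n/2⌉}. For n = 229: ⌊229^2/4⌋ = ⌊52441/4⌋ = 13110. The extremal graph is K_{114, 115}, which has 114·115 = 13110 edges.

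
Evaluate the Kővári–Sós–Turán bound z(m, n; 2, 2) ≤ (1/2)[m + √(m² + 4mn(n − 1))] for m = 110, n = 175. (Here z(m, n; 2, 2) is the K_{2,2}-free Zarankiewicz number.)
z(110, 175; 2, 2) ≤ (1/2)[110 + √(110² + 4·110·175·174)] = (1/2)[110 + √13410100] = 1885.9902

Kővári–Sós–Turán: let r_1, ..., r_110 be the row sums and z = Σ r_i the total number of 1s. Each pair of columns can share at most one row with both entries 1 (else a 2×2 all-ones block appears), so Σ_i C(r_i, 2) ≤ C(175, 2) = 15225. By convexity Σ_i C(r_i, 2) ≥ 110·C(z/110, 2) = z(z − 110)/(2·110), giving z² − 110z − 110·175·174 ≤ 0 and hence z ≤ (1/2)[110 + √(12100 + 4·3349500)] = (1/2)[110 + √13410100] ≈ (1/2)(110 + 3661.9803) = 1885.9902.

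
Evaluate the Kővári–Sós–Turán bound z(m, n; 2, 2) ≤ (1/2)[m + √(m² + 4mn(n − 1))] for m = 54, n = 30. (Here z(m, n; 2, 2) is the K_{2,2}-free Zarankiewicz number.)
z(54, 30; 2, 2) ≤ (1/2)[54 + √(54² + 4·54·30·29)] = (1/2)[54 + √190836] = 245.4239

Kővári–Sós–Turán: let r_1, ..., r_54 be the row sums and z = Σ r_i the total number of 1s. Each pair of columns can share at most one row with both entries 1 (else a 2×2 all-ones block appears), so Σ_i C(r_i, 2) ≤ C(30, 2) = 435. By convexity Σ_i C(r_i, 2) ≥ 54·C(z/54, 2) = z(z − 54)/(2·54), giving z² − 54z − 54·30·29 ≤ 0 and hence z ≤ (1/2)[54 + √(2916 + 4·46980)] = (1/2)[54 + √190836] ≈ (1/2)(54 + 436.8478) = 245.4239.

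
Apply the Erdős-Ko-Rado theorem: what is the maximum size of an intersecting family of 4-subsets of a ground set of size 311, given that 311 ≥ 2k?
max |F| = C(310, 3) = 4917220

Erdős-Ko-Rado (1961): when n ≥ 2k, max |F| = C(n−1, k−1). The bound is attained by the star {A : i ∈ A} for any fixed i ∈ [n]. Here C(311−1, 4−1) = C(310, 3) = 4917220.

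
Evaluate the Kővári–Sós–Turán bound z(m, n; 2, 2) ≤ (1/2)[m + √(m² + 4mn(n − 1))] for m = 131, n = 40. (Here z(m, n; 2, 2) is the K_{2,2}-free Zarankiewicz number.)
z(131, 40; 2, 2) ≤ (1/2)[131 + √(131² + 4·131·40·39)] = (1/2)[131 + √834601] = 522.2825

Kővári–Sós–Turán: let r_1, ..., r_131 be the row sums and z = Σ r_i the total number of 1s. Each pair of columns can share at most one row with both entries 1 (else a 2×2 all-ones block appears), so Σ_i C(r_i, 2) ≤ C(40, 2) = 780. By convexity Σ_i C(r_i, 2) ≥ 131·C(z/131, 2) = z(z − 131)/(2·131), giving z² − 131z − 131·40·39 ≤ 0 and hence z ≤ (1/2)[131 + √(17161 + 4·204360)] = (1/2)[131 + √834601] ≈ (1/2)(131 + 913.565) = 522.2825.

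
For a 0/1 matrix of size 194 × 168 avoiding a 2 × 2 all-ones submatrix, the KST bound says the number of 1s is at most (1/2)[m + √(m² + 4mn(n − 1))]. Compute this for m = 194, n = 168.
z(194, 168; 2, 2) ≤ (1/2)[194 + √(194² + 4·194·168·167)] = (1/2)[194 + √21809092] = 2432.0103

Kővári–Sós–Turán: let r_1, ..., r_194 be the row sums and z = Σ r_i the total number of 1s. Each pair of columns can share at most one row with both entries 1 (else a 2×2 all-ones block appears), so Σ_i C(r_i, 2) ≤ C(168, 2) = 14028. By convexity Σ_i C(r_i, 2) ≥ 194·C(z/194, 2) = z(z − 194)/(2·194), giving z² − 194z − 194·168·167 ≤ 0 and hence z ≤ (1/2)[194 + √(37636 + 4·5442864)] = (1/2)[194 + √21809092] ≈ (1/2)(194 + 4670.0206) = 2432.0103.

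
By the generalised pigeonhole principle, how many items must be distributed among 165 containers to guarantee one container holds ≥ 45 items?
n = (45 − 1)·165 + 1 = 7261

By the generalised pigeonhole principle, to guarantee some box contains ≥ r objects we need more than (r − 1) · k objects total. Threshold: n = (r − 1) · k + 1. With r = 45 and k = 165: n = 44 · 165 + 1 = 7260 + 1 = 7261. For n = 7260 = 44 · 165, we can put exactly 44 objects in every box, avoiding 45 in any single one — so 7261 is tight.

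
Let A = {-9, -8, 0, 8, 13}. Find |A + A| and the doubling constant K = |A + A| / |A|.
K = |A + A| / |A| = 14/5

Enumerate A + A = {a + b : a, b ∈ A}. With |A| = 5, there are |A|^2 = 25 ordered sum pairs; collecting distinct values, A + A = {-18, -17, -16, -9, -8, -1, 0, 4, 5, 8, 13, 16, 21, 26}, so |A + A| = 14. Thus K = 14/5. For comparison, the minimum possible |A + A| over all 5-element sets is 2·5 − 1 = 9 (so min K = 9/5), attained only by arithmetic progressions.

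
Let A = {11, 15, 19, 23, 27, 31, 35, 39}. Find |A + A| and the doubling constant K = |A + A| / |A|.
K = |A + A| / |A| = 15/8

Enumerate A + A = {a + b : a, b ∈ A}. With |A| = 8, there are |A|^2 = 64 ordered sum pairs; collecting distinct values, A + A = {22, 26, 30, 34, 38, 42, 46, 50, 54, 58, 62, 66, 70, 74, 78}, so |A + A| = 15. Thus K = 15/8. Here |A + A| = 2|A| − 1 = 15, the minimum possible — so K = 15/8 is minimal, which holds iff A is an arithmetic progression.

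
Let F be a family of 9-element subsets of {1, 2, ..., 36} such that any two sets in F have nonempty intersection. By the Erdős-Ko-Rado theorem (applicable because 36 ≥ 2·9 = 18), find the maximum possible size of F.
max |F| = C(35, 8) = 23535820

Erdős-Ko-Rado (1961): when n ≥ 2k, max |F| = C(n−1, k−1). The bound is attained by the star {A : i ∈ A} for any fixed i ∈ [n]. Here C(36−1, 9−1) = C(35, 8) = 23535820.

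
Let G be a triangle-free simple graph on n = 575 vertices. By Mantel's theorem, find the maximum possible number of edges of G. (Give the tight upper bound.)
ex(575, K_3) = ⌊575^2/4⌋ = 82656

Mantel (1907): a triangle-free graph on n vertices has at most ⌊n^2/4⌋ edges, with equality for the complete bipartite graph K_{⌊n/2⌋, ⌈n/2⌉}. For n = 575: ⌊575^2/4⌋ = ⌊330625/4⌋ = 82656. The extremal graph is K_{287, 288}, which has 287·288 = 82656 edges.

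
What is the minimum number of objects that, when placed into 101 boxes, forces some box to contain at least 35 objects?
n = (35 − 1)·101 + 1 = 3435

By the generalised pigeonhole principle, to guarantee some box contains ≥ r objects we need more than (r − 1) · k objects total. Threshold: n = (r − 1) · k + 1. With r = 35 and k = 101: n = 34 · 101 + 1 = 3434 + 1 = 3435. For n = 3434 = 34 · 101, we can put exactly 34 objects in every box, avoiding 35 in any single one — so 3435 is tight.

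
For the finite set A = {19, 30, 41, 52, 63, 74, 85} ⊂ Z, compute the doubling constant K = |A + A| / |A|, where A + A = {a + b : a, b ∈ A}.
K = |A + A| / |A| = 13/7

Enumerate A + A = {a + b : a, b ∈ A}. With |A| = 7, there are |A|^2 = 49 ordered sum pairs; collecting distinct values, A + A = {38, 49, 60, 71, 82, 93, 104, 115, 126, 137, 148, 159, 170}, so |A + A| = 13. Thus K = 13/7. Here |A + A| = 2|A| − 1 = 13, the minimum possible — so K = 13/7 is minimal, which holds iff A is an arithmetic progression.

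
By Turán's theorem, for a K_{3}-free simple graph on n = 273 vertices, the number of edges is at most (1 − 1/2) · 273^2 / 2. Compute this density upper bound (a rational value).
Turán density bound = (1/2) · 273^2/2 = 74529/4 ≈ 18632.25

Turán's theorem: ex(n, K_{r+1}) is achieved by the complete r-partite Turán graph T(n, r) with parts as balanced as possible, and is at most (1 − 1/r) · n^2/2. For r = 2, n = 273: the density bound is (1/2) · 74529/2 = 74529/4 ≈ 18632.25. The integer-valued extremum is e(T(273, 2)) = 18632, which is strictly less than the density bound 74529/4 since 2 ∤ 273 (the parts of T(273, 2) cannot all be equal).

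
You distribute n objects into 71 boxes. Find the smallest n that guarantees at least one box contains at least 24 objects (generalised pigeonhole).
n = (24 − 1)·71 + 1 = 1634

By the generalised pigeonhole principle, to guarantee some box contains ≥ r objects we need more than (r − 1) · k objects total. Threshold: n = (r − 1) · k + 1. With r = 24 and k = 71: n = 23 · 71 + 1 = 1633 + 1 = 1634. For n = 1633 = 23 · 71, we can put exactly 23 objects in every box, avoiding 24 in any single one — so 1634 is tight.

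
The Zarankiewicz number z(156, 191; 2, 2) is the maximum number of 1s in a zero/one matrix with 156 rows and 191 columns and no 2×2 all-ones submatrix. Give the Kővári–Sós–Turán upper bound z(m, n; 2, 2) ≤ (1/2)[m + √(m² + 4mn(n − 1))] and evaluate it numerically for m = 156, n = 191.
z(156, 191; 2, 2) ≤ (1/2)[156 + √(156² + 4·156·191·190)] = (1/2)[156 + √22669296] = 2458.6142

Kővári–Sós–Turán: let r_1, ..., r_156 be the row sums and z = Σ r_i the total number of 1s. Each pair of columns can share at most one row with both entries 1 (else a 2×2 all-ones block appears), so Σ_i C(r_i, 2) ≤ C(191, 2) = 18145. By convexity Σ_i C(r_i, 2) ≥ 156·C(z/156, 2) = z(z − 156)/(2·156), giving z² − 156z − 156·191·190 ≤ 0 and hence z ≤ (1/2)[156 + √(24336 + 4·5661240)] = (1/2)[156 + √22669296] ≈ (1/2)(156 + 4761.2284) = 2458.6142.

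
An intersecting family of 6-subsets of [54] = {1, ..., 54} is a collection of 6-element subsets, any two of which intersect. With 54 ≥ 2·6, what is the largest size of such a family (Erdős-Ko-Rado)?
max |F| = C(53, 5) = 2869685

The Erdős-Ko-Rado theorem states: for n ≥ 2k, an intersecting family of k-subsets of an n-element set has size at most C(n − 1, k − 1), with equality for 'star' families {A ⊆ [n] : |A| = k, i ∈ A} (fix an element i). For n = 54, k = 6: C(53, 5) = 2869685.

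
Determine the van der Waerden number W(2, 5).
W(2, 5) = 178

This is a classical value, W(2, 5) = 178, established by combining an explicit 2-colouring of {1, ..., 177} with no monochromatic 5-AP (giving the lower bound W(2, 5) > 177) and a finite case analysis / exhaustive computer search showing every 2-colouring of {1, ..., 178} has such an AP.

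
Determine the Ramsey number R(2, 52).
R(2, 52) = 52

R(2, k) = k for all k ≥ 2: in a 2-colouring of K_k, either some edge is red (a red K_2) or all edges are blue (a blue K_k). And K_{51} coloured all-blue has no blue K_52, so R(2, 52) > 51. Hence R(2, 52) = 52.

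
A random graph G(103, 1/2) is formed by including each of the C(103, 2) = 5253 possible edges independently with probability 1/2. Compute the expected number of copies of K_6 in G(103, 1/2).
E[# K_6] = C(103, 6) · (1/2)^C(6, 2) = 1429840335 / 2^15 ≈ 43635.264130

For each 6-subset S of vertices (there are C(103, 6) = 1429840335 such S), let X_S = 1 if S induces a K_6 (all C(6, 2) = 15 edges present). Then P(X_S = 1) = (1/2)^15 = 1/32768. By linearity of expectation, E[# K_6] = C(103, 6) · (1/2)^15 = 1429840335 / 32768 ≈ 43635.264130.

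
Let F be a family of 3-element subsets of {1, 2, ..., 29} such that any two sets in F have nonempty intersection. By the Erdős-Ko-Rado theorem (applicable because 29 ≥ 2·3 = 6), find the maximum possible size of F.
max |F| = C(28, 2) = 378

Erdős-Ko-Rado (1961): when n ≥ 2k, max |F| = C(n−1, k−1). The bound is attained by the star {A : i ∈ A} for any fixed i ∈ [n]. Here C(29−1, 3−1) = C(28, 2) = 378.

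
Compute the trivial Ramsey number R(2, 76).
R(2, 76) = 76

R(2, k) = k for all k ≥ 2: in a 2-colouring of K_k, either some edge is red (a red K_2) or all edges are blue (a blue K_k). And K_{75} coloured all-blue has no blue K_76, so R(2, 76) > 75. Hence R(2, 76) = 76.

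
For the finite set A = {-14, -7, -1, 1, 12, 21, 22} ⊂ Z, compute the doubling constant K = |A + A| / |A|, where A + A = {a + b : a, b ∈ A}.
K = |A + A| / |A| = 27/7

Enumerate A + A = {a + b : a, b ∈ A}. With |A| = 7, there are |A|^2 = 49 ordered sum pairs; collecting distinct values, A + A = {-28, -21, -15, -14, -13, -8, -6, -2, 0, 2, 5, 7, 8, 11, 13, 14, 15, 20, 21, 22, 23, 24, 33, 34, 42, 43, 44}, so |A + A| = 27. Thus K = 27/7. For comparison, the minimum possible |A + A| over all 7-element sets is 2·7 − 1 = 13 (so min K = 13/7), attained only by arithmetic progressions.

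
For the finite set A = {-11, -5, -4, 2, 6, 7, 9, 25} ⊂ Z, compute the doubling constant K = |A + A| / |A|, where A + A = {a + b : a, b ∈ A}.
K = |A + A| / |A| = 31/8

Enumerate A + A = {a + b : a, b ∈ A}. With |A| = 8, there are |A|^2 = 64 ordered sum pairs; collecting distinct values, A + A = {-22, -16, -15, -10, -9, -8, -5, -4, -3, -2, 1, 2, 3, 4, 5, 8, 9, 11, 12, 13, 14, 15, 16, 18, 20, 21, 27, 31, 32, 34, 50}, so |A + A| = 31. Thus K = 31/8. For comparison, the minimum possible |A + A| over all 8-element sets is 2·8 − 1 = 15 (so min K = 15/8), attained only by arithmetic progressions.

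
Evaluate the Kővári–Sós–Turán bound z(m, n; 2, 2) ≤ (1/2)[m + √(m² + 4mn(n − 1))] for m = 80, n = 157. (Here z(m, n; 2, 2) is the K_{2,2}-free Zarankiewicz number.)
z(80, 157; 2, 2) ≤ (1/2)[80 + √(80² + 4·80·157·156)] = (1/2)[80 + √7843840] = 1440.3428

Kővári–Sós–Turán: let r_1, ..., r_80 be the row sums and z = Σ r_i the total number of 1s. Each pair of columns can share at most one row with both entries 1 (else a 2×2 all-ones block appears), so Σ_i C(r_i, 2) ≤ C(157, 2) = 12246. By convexity Σ_i C(r_i, 2) ≥ 80·C(z/80, 2) = z(z − 80)/(2·80), giving z² − 80z − 80·157·156 ≤ 0 and hence z ≤ (1/2)[80 + √(6400 + 4·1959360)] = (1/2)[80 + √7843840] ≈ (1/2)(80 + 2800.6856) = 1440.3428.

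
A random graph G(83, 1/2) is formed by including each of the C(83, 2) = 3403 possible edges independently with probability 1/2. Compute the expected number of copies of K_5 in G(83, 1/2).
E[# K_5] = C(83, 5) · (1/2)^C(5, 2) = 29034396 / 2^10 = 7258599/256 ≈ 28353.902344

For each 5-subset S of vertices (there are C(83, 5) = 29034396 such S), let X_S = 1 if S induces a K_5 (all C(5, 2) = 10 edges present). Then P(X_S = 1) = (1/2)^10 = 1/1024. By linearity of expectation, E[# K_5] = C(83, 5) · (1/2)^10 = 29034396 / 1024 = 7258599/256 ≈ 28353.902344.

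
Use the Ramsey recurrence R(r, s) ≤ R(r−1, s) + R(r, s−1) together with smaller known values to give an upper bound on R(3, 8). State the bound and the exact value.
R(3, 8) ≤ R(2, 8) + R(3, 7) = 8 + 23 = 31; exact value R(3, 8) = 28.

The Erdős–Szekeres recurrence R(r, s) ≤ R(r−1, s) + R(r, s−1) applied to (r, s) = (3, 8) gives
  R(3, 8) ≤ R(2, 8) + R(3, 7) = 8 + 23 = 31.
(Recall R(2, k) = k and R is symmetric.) The recurrence is not tight here (it gives 31, but the exact value is R(3, 8) = 28); the tight upper bound requires a sharper argument than the simple recurrence, combined with a lower-bound construction on K_{27}.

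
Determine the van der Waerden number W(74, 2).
W(74, 2) = 74 + 1 = 75

A 2-term AP is any pair of integers, so a monochromatic 2-AP exists iff some colour is used at least twice. With 74 colours, the colouring i ↦ i on {1, ..., 74} uses each colour once, avoiding any monochromatic pair, so W(74, 2) > 74. For {1, ..., 75}, pigeonhole forces two integers of the same colour, which form a monochromatic 2-AP. Hence W(74, 2) = 75.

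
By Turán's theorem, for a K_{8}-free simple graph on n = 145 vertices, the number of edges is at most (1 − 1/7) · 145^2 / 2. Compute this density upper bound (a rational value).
Turán density bound = (6/7) · 145^2/2 = 63075/7 ≈ 9010.7143

Turán's theorem: ex(n, K_{r+1}) is achieved by the complete r-partite Turán graph T(n, r) with parts as balanced as possible, and is at most (1 − 1/r) · n^2/2. For r = 7, n = 145: the density bound is (6/7) · 21025/2 = 63075/7 ≈ 9010.7143. The integer-valued extremum is e(T(145, 7)) = 9010, which is strictly less than the density bound 63075/7 since 7 ∤ 145 (the parts of T(145, 7) cannot all be equal).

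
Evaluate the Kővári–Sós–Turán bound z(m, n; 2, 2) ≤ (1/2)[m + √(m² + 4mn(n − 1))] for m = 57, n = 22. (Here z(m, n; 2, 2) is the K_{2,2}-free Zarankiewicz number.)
z(57, 22; 2, 2) ≤ (1/2)[57 + √(57² + 4·57·22·21)] = (1/2)[57 + √108585] = 193.2612

Kővári–Sós–Turán: let r_1, ..., r_57 be the row sums and z = Σ r_i the total number of 1s. Each pair of columns can share at most one row with both entries 1 (else a 2×2 all-ones block appears), so Σ_i C(r_i, 2) ≤ C(22, 2) = 231. By convexity Σ_i C(r_i, 2) ≥ 57·C(z/57, 2) = z(z − 57)/(2·57), giving z² − 57z − 57·22·21 ≤ 0 and hence z ≤ (1/2)[57 + √(3249 + 4·26334)] = (1/2)[57 + √108585] ≈ (1/2)(57 + 329.5224) = 193.2612.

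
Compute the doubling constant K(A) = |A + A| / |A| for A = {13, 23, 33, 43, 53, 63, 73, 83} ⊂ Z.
K = |A + A| / |A| = 15/8

Enumerate A + A = {a + b : a, b ∈ A}. With |A| = 8, there are |A|^2 = 64 ordered sum pairs; collecting distinct values, A + A = {26, 36, 46, 56, 66, 76, 86, 96, 106, 116, 126, 136, 146, 156, 166}, so |A + A| = 15. Thus K = 15/8. Here |A + A| = 2|A| − 1 = 15, the minimum possible — so K = 15/8 is minimal, which holds iff A is an arithmetic progression.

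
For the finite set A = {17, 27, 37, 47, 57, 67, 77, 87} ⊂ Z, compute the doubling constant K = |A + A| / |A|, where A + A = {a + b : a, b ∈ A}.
K = |A + A| / |A| = 15/8

Enumerate A + A = {a + b : a, b ∈ A}. With |A| = 8, there are |A|^2 = 64 ordered sum pairs; collecting distinct values, A + A = {34, 44, 54, 64, 74, 84, 94, 104, 114, 124, 134, 144, 154, 164, 174}, so |A + A| = 15. Thus K = 15/8. Here |A + A| = 2|A| − 1 = 15, the minimum possible — so K = 15/8 is minimal, which holds iff A is an arithmetic progression.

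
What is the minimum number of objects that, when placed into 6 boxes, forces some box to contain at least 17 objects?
n = (17 − 1)·6 + 1 = 97

By the generalised pigeonhole principle, to guarantee some box contains ≥ r objects we need more than (r − 1) · k objects total. Threshold: n = (r − 1) · k + 1. With r = 17 and k = 6: n = 16 · 6 + 1 = 96 + 1 = 97. For n = 96 = 16 · 6, we can put exactly 16 objects in every box, avoiding 17 in any single one — so 97 is tight.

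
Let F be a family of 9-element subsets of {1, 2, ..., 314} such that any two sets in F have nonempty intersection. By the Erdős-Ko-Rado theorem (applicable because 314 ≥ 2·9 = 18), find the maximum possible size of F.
max |F| = C(313, 8) = 2087706718701747

The Erdős-Ko-Rado theorem states: for n ≥ 2k, an intersecting family of k-subsets of an n-element set has size at most C(n − 1, k − 1), with equality for 'star' families {A ⊆ [n] : |A| = k, i ∈ A} (fix an element i). For n = 314, k = 9: C(313, 8) = 2087706718701747.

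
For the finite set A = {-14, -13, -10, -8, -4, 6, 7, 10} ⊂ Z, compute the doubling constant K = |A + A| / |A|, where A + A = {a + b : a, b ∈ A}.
K = |A + A| / |A| = 30/8 = 15/4

Enumerate A + A = {a + b : a, b ∈ A}. With |A| = 8, there are |A|^2 = 64 ordered sum pairs; collecting distinct values, A + A = {-28, -27, -26, -24, -23, -22, -21, -20, -18, -17, -16, -14, -12, -8, -7, -6, -4, -3, -2, -1, 0, 2, 3, 6, 12, 13, 14, 16, 17, 20}, so |A + A| = 30. Thus K = 30/8 = 15/4. For comparison, the minimum possible |A + A| over all 8-element sets is 2·8 − 1 = 15 (so min K = 15/8), attained only by arithmetic progressions.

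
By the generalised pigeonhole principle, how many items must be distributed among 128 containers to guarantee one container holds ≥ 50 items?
n = (50 − 1)·128 + 1 = 6273

By the generalised pigeonhole principle, to guarantee some box contains ≥ r objects we need more than (r − 1) · k objects total. Threshold: n = (r − 1) · k + 1. With r = 50 and k = 128: n = 49 · 128 + 1 = 6272 + 1 = 6273. For n = 6272 = 49 · 128, we can put exactly 49 objects in every box, avoiding 50 in any single one — so 6273 is tight.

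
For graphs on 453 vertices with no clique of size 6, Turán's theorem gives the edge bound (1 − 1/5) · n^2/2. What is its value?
Turán density bound = (4/5) · 453^2/2 = 410418/5 ≈ 82083.6

Turán's theorem: ex(n, K_{r+1}) is achieved by the complete r-partite Turán graph T(n, r) with parts as balanced as possible, and is at most (1 − 1/r) · n^2/2. For r = 5, n = 453: the density bound is (4/5) · 205209/2 = 410418/5 ≈ 82083.6. The integer-valued extremum is e(T(453, 5)) = 82083, which is strictly less than the density bound 410418/5 since 5 ∤ 453 (the parts of T(453, 5) cannot all be equal).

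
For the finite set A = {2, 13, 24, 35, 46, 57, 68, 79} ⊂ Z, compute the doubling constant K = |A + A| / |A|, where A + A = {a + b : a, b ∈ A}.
K = |A + A| / |A| = 15/8

Enumerate A + A = {a + b : a, b ∈ A}. With |A| = 8, there are |A|^2 = 64 ordered sum pairs; collecting distinct values, A + A = {4, 15, 26, 37, 48, 59, 70, 81, 92, 103, 114, 125, 136, 147, 158}, so |A + A| = 15. Thus K = 15/8. Here |A + A| = 2|A| − 1 = 15, the minimum possible — so K = 15/8 is minimal, which holds iff A is an arithmetic progression.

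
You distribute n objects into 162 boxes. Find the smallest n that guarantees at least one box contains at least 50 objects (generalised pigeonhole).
n = (50 − 1)·162 + 1 = 7939

By the generalised pigeonhole principle, to guarantee some box contains ≥ r objects we need more than (r − 1) · k objects total. Threshold: n = (r − 1) · k + 1. With r = 50 and k = 162: n = 49 · 162 + 1 = 7938 + 1 = 7939. For n = 7938 = 49 · 162, we can put exactly 49 objects in every box, avoiding 50 in any single one — so 7939 is tight.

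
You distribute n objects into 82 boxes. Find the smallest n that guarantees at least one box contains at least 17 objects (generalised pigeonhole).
n = (17 − 1)·82 + 1 = 1313

By the generalised pigeonhole principle, to guarantee some box contains ≥ r objects we need more than (r − 1) · k objects total. Threshold: n = (r − 1) · k + 1. With r = 17 and k = 82: n = 16 · 82 + 1 = 1312 + 1 = 1313. For n = 1312 = 16 · 82, we can put exactly 16 objects in every box, avoiding 17 in any single one — so 1313 is tight.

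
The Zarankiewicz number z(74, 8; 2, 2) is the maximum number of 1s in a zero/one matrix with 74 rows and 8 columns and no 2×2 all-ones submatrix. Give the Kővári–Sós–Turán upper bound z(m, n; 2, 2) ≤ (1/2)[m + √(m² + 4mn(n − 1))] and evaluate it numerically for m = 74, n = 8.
z(74, 8; 2, 2) ≤ (1/2)[74 + √(74² + 4·74·8·7)] = (1/2)[74 + √22052] = 111.2496

Kővári–Sós–Turán: let r_1, ..., r_74 be the row sums and z = Σ r_i the total number of 1s. Each pair of columns can share at most one row with both entries 1 (else a 2×2 all-ones block appears), so Σ_i C(r_i, 2) ≤ C(8, 2) = 28. By convexity Σ_i C(r_i, 2) ≥ 74·C(z/74, 2) = z(z − 74)/(2·74), giving z² − 74z − 74·8·7 ≤ 0 and hence z ≤ (1/2)[74 + √(5476 + 4·4144)] = (1/2)[74 + √22052] ≈ (1/2)(74 + 148.4992) = 111.2496.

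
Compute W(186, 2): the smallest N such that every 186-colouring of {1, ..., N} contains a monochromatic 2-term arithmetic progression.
W(186, 2) = 186 + 1 = 187

A 2-term AP is any pair of integers, so a monochromatic 2-AP exists iff some colour is used at least twice. With 186 colours, the colouring i ↦ i on {1, ..., 186} uses each colour once, avoiding any monochromatic pair, so W(186, 2) > 186. For {1, ..., 187}, pigeonhole forces two integers of the same colour, which form a monochromatic 2-AP. Hence W(186, 2) = 187.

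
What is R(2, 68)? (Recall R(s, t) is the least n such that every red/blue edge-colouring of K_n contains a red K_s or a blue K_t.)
R(2, 68) = 68

R(2, k) = k for all k ≥ 2: in a 2-colouring of K_k, either some edge is red (a red K_2) or all edges are blue (a blue K_k). And K_{67} coloured all-blue has no blue K_68, so R(2, 68) > 67. Hence R(2, 68) = 68.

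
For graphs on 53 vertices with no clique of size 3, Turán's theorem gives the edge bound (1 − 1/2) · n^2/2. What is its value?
Turán density bound = (1/2) · 53^2/2 = 2809/4 ≈ 702.25

Turán's theorem: ex(n, K_{r+1}) is achieved by the complete r-partite Turán graph T(n, r) with parts as balanced as possible, and is at most (1 − 1/r) · n^2/2. For r = 2, n = 53: the density bound is (1/2) · 2809/2 = 2809/4 ≈ 702.25. The integer-valued extremum is e(T(53, 2)) = 702, which is strictly less than the density bound 2809/4 since 2 ∤ 53 (the parts of T(53, 2) cannot all be equal).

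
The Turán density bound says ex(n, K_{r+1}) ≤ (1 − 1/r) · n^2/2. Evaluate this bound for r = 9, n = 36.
Turán density bound = (8/9) · 36^2/2 = 576

Turán's theorem: ex(n, K_{r+1}) is achieved by the complete r-partite Turán graph T(n, r) with parts as balanced as possible, and is at most (1 − 1/r) · n^2/2. For r = 9, n = 36: the density bound is (8/9) · 1296/2 = 576. Since 9 ∣ 36, the Turán graph T(36, 9) has parts of equal size 4, and its edge count e(T(36, 9)) = 576 attains the density bound exactly.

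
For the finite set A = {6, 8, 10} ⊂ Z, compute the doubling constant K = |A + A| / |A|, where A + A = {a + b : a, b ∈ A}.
K = |A + A| / |A| = 5/3

Enumerate A + A = {a + b : a, b ∈ A}. With |A| = 3, there are |A|^2 = 9 ordered sum pairs; collecting distinct values, A + A = {12, 14, 16, 18, 20}, so |A + A| = 5. Thus K = 5/3. Here |A + A| = 2|A| − 1 = 5, the minimum possible — so K = 5/3 is minimal, which holds iff A is an arithmetic progression.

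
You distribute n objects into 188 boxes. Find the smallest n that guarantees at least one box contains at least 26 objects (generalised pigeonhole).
n = (26 − 1)·188 + 1 = 4701

By the generalised pigeonhole principle, to guarantee some box contains ≥ r objects we need more than (r − 1) · k objects total. Threshold: n = (r − 1) · k + 1. With r = 26 and k = 188: n = 25 · 188 + 1 = 4700 + 1 = 4701. For n = 4700 = 25 · 188, we can put exactly 25 objects in every box, avoiding 26 in any single one — so 4701 is tight.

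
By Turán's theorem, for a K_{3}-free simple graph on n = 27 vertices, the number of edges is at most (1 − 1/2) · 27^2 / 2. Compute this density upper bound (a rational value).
Turán density bound = (1/2) · 27^2/2 = 729/4 ≈ 182.25

Turán's theorem: ex(n, K_{r+1}) is achieved by the complete r-partite Turán graph T(n, r) with parts as balanced as possible, and is at most (1 − 1/r) · n^2/2. For r = 2, n = 27: the density bound is (1/2) · 729/2 = 729/4 ≈ 182.25. The integer-valued extremum is e(T(27, 2)) = 182, which is strictly less than the density bound 729/4 since 2 ∤ 27 (the parts of T(27, 2) cannot all be equal).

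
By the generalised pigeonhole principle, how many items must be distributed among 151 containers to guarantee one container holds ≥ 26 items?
n = (26 − 1)·151 + 1 = 3776

By the generalised pigeonhole principle, to guarantee some box contains ≥ r objects we need more than (r − 1) · k objects total. Threshold: n = (r − 1) · k + 1. With r = 26 and k = 151: n = 25 · 151 + 1 = 3775 + 1 = 3776. For n = 3775 = 25 · 151, we can put exactly 25 objects in every box, avoiding 26 in any single one — so 3776 is tight.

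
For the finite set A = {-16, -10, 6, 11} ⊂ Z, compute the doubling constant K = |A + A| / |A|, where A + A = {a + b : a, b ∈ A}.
K = |A + A| / |A| = 10/4 = 5/2

Enumerate A + A = {a + b : a, b ∈ A}. With |A| = 4, there are |A|^2 = 16 ordered sum pairs; collecting distinct values, A + A = {-32, -26, -20, -10, -5, -4, 1, 12, 17, 22}, so |A + A| = 10. Thus K = 10/4 = 5/2. For comparison, the minimum possible |A + A| over all 4-element sets is 2·4 − 1 = 7 (so min K = 7/4), attained only by arithmetic progressions.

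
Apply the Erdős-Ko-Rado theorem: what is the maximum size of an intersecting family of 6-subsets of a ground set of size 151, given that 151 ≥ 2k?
max |F| = C(150, 5) = 591600030

The Erdős-Ko-Rado theorem states: for n ≥ 2k, an intersecting family of k-subsets of an n-element set has size at most C(n − 1, k − 1), with equality for 'star' families {A ⊆ [n] : |A| = k, i ∈ A} (fix an element i). For n = 151, k = 6: C(150, 5) = 591600030.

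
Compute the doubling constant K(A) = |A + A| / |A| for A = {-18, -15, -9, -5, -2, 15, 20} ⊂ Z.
K = |A + A| / |A| = 27/7

Enumerate A + A = {a + b : a, b ∈ A}. With |A| = 7, there are |A|^2 = 49 ordered sum pairs; collecting distinct values, A + A = {-36, -33, -30, -27, -24, -23, -20, -18, -17, -14, -11, -10, -7, -4, -3, 0, 2, 5, 6, 10, 11, 13, 15, 18, 30, 35, 40}, so |A + A| = 27. Thus K = 27/7. For comparison, the minimum possible |A + A| over all 7-element sets is 2·7 − 1 = 13 (so min K = 13/7), attained only by arithmetic progressions.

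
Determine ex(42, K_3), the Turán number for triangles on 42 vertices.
ex(42, K_3) = ⌊42^2/4⌋ = 441

Mantel (1907): a triangle-free graph on n vertices has at most ⌊n^2/4⌋ edges, with equality for the complete bipartite graph K_{⌊n/2⌋, ⌈n/2⌉}. For n = 42: ⌊42^2/4⌋ = ⌊1764/4⌋ = 441. The extremal graph is K_{21, 21}, which has 21·21 = 441 edges.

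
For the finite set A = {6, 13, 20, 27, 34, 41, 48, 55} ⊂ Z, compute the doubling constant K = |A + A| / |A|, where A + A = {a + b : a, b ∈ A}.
K = |A + A| / |A| = 15/8

Enumerate A + A = {a + b : a, b ∈ A}. With |A| = 8, there are |A|^2 = 64 ordered sum pairs; collecting distinct values, A + A = {12, 19, 26, 33, 40, 47, 54, 61, 68, 75, 82, 89, 96, 103, 110}, so |A + A| = 15. Thus K = 15/8. Here |A + A| = 2|A| − 1 = 15, the minimum possible — so K = 15/8 is minimal, which holds iff A is an arithmetic progression.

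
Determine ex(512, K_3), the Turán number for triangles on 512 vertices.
ex(512, K_3) = ⌊512^2/4⌋ = 65536

Mantel (1907): a triangle-free graph on n vertices has at most ⌊n^2/4⌋ edges, with equality for the complete bipartite graph K_{⌊n/2⌋, ⌈n/2⌉}. For n = 512: ⌊512^2/4⌋ = ⌊262144/4⌋ = 65536. The extremal graph is K_{256, 256}, which has 256·256 = 65536 edges.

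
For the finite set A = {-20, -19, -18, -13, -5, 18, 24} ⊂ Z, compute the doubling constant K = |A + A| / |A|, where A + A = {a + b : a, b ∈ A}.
K = |A + A| / |A| = 26/7

Enumerate A + A = {a + b : a, b ∈ A}. With |A| = 7, there are |A|^2 = 49 ordered sum pairs; collecting distinct values, A + A = {-40, -39, -38, -37, -36, -33, -32, -31, -26, -25, -24, -23, -18, -10, -2, -1, 0, 4, 5, 6, 11, 13, 19, 36, 42, 48}, so |A + A| = 26. Thus K = 26/7. For comparison, the minimum possible |A + A| over all 7-element sets is 2·7 − 1 = 13 (so min K = 13/7), attained only by arithmetic progressions.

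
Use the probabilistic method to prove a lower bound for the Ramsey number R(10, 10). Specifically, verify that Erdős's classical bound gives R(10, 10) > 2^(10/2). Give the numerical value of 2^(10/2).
2^(10/2) = 32; so R(10, 10) > 32

Colour each edge of K_n uniformly at random with red/blue. The expected number of monochromatic K_10 is C(n, 10) · 2 · 2^(−C(10,2)). If C(n, 10) · 2^(1 − C(10,2)) < 1, then with positive probability no monochromatic K_10 exists, so R(10, 10) > n. The standard estimate C(n, 10) ≤ n^10/10! shows this inequality holds whenever n ≤ 2^(10/2) (since 10! · 2^(C(10,2) − 1) > 2^(10^2/2) ≥ n^10). Hence R(10, 10) > 2^(10/2) = 32.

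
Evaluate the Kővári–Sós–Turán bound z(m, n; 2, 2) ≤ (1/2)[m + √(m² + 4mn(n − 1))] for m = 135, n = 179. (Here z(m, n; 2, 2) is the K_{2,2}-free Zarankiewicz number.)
z(135, 179; 2, 2) ≤ (1/2)[135 + √(135² + 4·135·179·178)] = (1/2)[135 + √17223705] = 2142.5726

Kővári–Sós–Turán: let r_1, ..., r_135 be the row sums and z = Σ r_i the total number of 1s. Each pair of columns can share at most one row with both entries 1 (else a 2×2 all-ones block appears), so Σ_i C(r_i, 2) ≤ C(179, 2) = 15931. By convexity Σ_i C(r_i, 2) ≥ 135·C(z/135, 2) = z(z − 135)/(2·135), giving z² − 135z − 135·179·178 ≤ 0 and hence z ≤ (1/2)[135 + √(18225 + 4·4301370)] = (1/2)[135 + √17223705] ≈ (1/2)(135 + 4150.1452) = 2142.5726.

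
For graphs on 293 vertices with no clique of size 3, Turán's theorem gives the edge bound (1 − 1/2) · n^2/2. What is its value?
Turán density bound = (1/2) · 293^2/2 = 85849/4 ≈ 21462.25

Turán's theorem: ex(n, K_{r+1}) is achieved by the complete r-partite Turán graph T(n, r) with parts as balanced as possible, and is at most (1 − 1/r) · n^2/2. For r = 2, n = 293: the density bound is (1/2) · 85849/2 = 85849/4 ≈ 21462.25. The integer-valued extremum is e(T(293, 2)) = 21462, which is strictly less than the density bound 85849/4 since 2 ∤ 293 (the parts of T(293, 2) cannot all be equal).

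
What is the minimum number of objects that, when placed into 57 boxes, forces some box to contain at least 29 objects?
n = (29 − 1)·57 + 1 = 1597

By the generalised pigeonhole principle, to guarantee some box contains ≥ r objects we need more than (r − 1) · k objects total. Threshold: n = (r − 1) · k + 1. With r = 29 and k = 57: n = 28 · 57 + 1 = 1596 + 1 = 1597. For n = 1596 = 28 · 57, we can put exactly 28 objects in every box, avoiding 29 in any single one — so 1597 is tight.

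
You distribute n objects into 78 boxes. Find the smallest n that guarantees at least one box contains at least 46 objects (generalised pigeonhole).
n = (46 − 1)·78 + 1 = 3511

By the generalised pigeonhole principle, to guarantee some box contains ≥ r objects we need more than (r − 1) · k objects total. Threshold: n = (r − 1) · k + 1. With r = 46 and k = 78: n = 45 · 78 + 1 = 3510 + 1 = 3511. For n = 3510 = 45 · 78, we can put exactly 45 objects in every box, avoiding 46 in any single one — so 3511 is tight.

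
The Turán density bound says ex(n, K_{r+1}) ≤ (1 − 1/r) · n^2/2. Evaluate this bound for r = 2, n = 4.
Turán density bound = (1/2) · 4^2/2 = 4

Turán's theorem: ex(n, K_{r+1}) is achieved by the complete r-partite Turán graph T(n, r) with parts as balanced as possible, and is at most (1 − 1/r) · n^2/2. For r = 2, n = 4: the density bound is (1/2) · 16/2 = 4. Since 2 ∣ 4, the Turán graph T(4, 2) has parts of equal size 2, and its edge count e(T(4, 2)) = 4 attains the density bound exactly.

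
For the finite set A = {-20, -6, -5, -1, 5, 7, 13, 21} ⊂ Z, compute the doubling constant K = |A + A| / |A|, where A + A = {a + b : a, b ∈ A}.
K = |A + A| / |A| = 31/8

Enumerate A + A = {a + b : a, b ∈ A}. With |A| = 8, there are |A|^2 = 64 ordered sum pairs; collecting distinct values, A + A = {-40, -26, -25, -21, -15, -13, -12, -11, -10, -7, -6, -2, -1, 0, 1, 2, 4, 6, 7, 8, 10, 12, 14, 15, 16, 18, 20, 26, 28, 34, 42}, so |A + A| = 31. Thus K = 31/8. For comparison, the minimum possible |A + A| over all 8-element sets is 2·8 − 1 = 15 (so min K = 15/8), attained only by arithmetic progressions.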